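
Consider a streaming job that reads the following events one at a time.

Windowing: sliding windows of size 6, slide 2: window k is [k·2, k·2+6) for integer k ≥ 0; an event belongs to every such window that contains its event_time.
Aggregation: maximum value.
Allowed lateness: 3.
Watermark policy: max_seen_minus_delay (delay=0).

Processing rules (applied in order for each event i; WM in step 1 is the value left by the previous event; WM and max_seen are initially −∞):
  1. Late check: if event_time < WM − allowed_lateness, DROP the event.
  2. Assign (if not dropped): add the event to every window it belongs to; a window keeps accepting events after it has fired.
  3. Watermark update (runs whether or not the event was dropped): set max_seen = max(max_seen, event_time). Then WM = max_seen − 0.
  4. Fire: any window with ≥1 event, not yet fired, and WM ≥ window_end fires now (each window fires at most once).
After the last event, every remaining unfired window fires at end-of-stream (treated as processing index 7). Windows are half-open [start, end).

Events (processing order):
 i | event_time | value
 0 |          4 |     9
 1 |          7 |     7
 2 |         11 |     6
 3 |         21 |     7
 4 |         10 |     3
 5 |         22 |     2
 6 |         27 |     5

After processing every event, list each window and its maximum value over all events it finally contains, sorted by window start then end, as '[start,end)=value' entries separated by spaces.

[0,6)=9 [2,8)=9 [4,10)=9 [6,12)=7 [8,14)=6 [10,16)=6 [16,22)=7 [18,24)=7 [20,26)=7 [22,28)=5 [24,30)=5 [26,32)=5

i=0 t=4 v=9: → [4,10),[2,8),[0,6); WM=4
i=1 t=7 v=7: → [6,12),[4,10),[2,8); WM=7; [0,6) fires=9
i=2 t=11 v=6: → [10,16),[8,14),[6,12); WM=11; [2,8) fires=9 [4,10) fires=9
i=3 t=21 v=7: → [20,26),[18,24),[16,22); WM=21; [6,12) fires=7 [8,14) fires=6 [10,16) fires=6
i=4 t=10 v=3: DROP (t<21-3); WM=21
i=5 t=22 v=2: → [22,28),[20,26),[18,24); WM=22; [16,22) fires=7
i=6 t=27 v=5: → [26,32),[24,30),[22,28); WM=27; [18,24) fires=7 [20,26) fires=7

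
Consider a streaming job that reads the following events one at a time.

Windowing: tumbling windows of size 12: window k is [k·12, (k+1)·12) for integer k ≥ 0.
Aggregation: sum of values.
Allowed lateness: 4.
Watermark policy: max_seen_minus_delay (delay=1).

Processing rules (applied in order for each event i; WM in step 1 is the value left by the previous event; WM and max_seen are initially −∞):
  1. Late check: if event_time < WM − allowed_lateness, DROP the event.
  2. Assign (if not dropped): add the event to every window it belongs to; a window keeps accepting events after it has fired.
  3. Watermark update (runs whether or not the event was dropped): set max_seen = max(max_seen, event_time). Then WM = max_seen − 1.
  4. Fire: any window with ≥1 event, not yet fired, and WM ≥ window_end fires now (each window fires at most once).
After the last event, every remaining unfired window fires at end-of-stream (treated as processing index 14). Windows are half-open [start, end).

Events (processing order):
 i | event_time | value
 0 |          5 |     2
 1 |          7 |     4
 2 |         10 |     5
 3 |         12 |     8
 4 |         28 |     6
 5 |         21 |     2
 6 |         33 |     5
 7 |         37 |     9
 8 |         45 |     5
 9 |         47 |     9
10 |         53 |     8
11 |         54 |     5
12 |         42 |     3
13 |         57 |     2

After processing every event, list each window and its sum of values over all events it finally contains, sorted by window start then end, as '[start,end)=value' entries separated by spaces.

[0,12)=11 [12,24)=8 [24,36)=11 [36,48)=23 [48,60)=15

i=0 t=5 v=2: → [0,12); WM=4
i=1 t=7 v=4: → [0,12); WM=6
i=2 t=10 v=5: → [0,12); WM=9
i=3 t=12 v=8: → [12,24); WM=11
i=4 t=28 v=6: → [24,36); WM=27; [0,12) fires=11 [12,24) fires=8
i=5 t=21 v=2: DROP (t<27-4); WM=27
i=6 t=33 v=5: → [24,36); WM=32
i=7 t=37 v=9: → [36,48); WM=36; [24,36) fires=11
i=8 t=45 v=5: → [36,48); WM=44
i=9 t=47 v=9: → [36,48); WM=46
i=10 t=53 v=8: → [48,60); WM=52; [36,48) fires=23
i=11 t=54 v=5: → [48,60); WM=53
i=12 t=42 v=3: DROP (t<53-4); WM=53
i=13 t=57 v=2: → [48,60); WM=56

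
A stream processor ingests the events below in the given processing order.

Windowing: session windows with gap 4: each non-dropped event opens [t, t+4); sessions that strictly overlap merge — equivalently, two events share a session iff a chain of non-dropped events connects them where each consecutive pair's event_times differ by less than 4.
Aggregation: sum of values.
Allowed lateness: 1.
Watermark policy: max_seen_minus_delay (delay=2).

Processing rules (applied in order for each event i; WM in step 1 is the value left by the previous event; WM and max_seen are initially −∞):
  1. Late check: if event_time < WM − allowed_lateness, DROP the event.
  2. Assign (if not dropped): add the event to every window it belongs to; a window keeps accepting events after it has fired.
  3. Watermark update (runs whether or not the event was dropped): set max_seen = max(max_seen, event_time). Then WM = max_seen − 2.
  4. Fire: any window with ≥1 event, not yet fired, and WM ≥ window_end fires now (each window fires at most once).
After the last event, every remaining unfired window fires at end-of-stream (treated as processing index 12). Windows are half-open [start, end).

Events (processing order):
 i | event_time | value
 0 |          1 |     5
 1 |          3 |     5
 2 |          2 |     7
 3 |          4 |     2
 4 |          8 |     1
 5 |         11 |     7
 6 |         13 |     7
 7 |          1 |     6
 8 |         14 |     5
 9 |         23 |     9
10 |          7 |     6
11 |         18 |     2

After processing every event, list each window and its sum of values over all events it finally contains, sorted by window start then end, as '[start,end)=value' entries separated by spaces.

[1,8)=19 [8,18)=20 [23,27)=9

i=0 t=1 v=5: → [1,5); WM=-1
i=1 t=3 v=5: → [1,7); WM=1
i=2 t=2 v=7: → [1,7); WM=1
i=3 t=4 v=2: → [1,8); WM=2
i=4 t=8 v=1: → [8,12); WM=6
i=5 t=11 v=7: → [8,15); WM=9
i=6 t=13 v=7: → [8,17); WM=11
i=7 t=1 v=6: DROP (t<11-1); WM=11
i=8 t=14 v=5: → [8,18); WM=12
i=9 t=23 v=9: → [23,27); WM=21
i=10 t=7 v=6: DROP (t<21-1); WM=21
i=11 t=18 v=2: DROP (t<21-1); WM=21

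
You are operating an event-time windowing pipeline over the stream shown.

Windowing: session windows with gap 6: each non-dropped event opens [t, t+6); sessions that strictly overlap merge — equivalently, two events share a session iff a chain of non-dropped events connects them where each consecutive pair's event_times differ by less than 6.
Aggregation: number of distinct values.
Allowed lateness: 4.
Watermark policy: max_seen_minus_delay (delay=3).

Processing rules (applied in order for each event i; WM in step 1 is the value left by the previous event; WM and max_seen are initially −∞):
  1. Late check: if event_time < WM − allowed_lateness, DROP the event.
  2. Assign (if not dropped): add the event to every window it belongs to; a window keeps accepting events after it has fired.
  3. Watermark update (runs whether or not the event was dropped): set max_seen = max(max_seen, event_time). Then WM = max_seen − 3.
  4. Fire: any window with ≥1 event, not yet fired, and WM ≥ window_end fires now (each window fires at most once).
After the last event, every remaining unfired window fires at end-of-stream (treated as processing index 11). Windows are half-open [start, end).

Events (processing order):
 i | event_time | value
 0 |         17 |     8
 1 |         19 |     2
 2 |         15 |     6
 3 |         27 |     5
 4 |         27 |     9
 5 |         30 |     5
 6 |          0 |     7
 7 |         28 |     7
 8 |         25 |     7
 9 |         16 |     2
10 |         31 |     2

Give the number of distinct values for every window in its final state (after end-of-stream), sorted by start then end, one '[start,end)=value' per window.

i=0 t=17 v=8: → [17,23); WM=14
i=1 t=19 v=2: → [17,25); WM=16
i=2 t=15 v=6: → [15,25); WM=16
i=3 t=27 v=5: → [27,33); WM=24
i=4 t=27 v=9: → [27,33); WM=24
i=5 t=30 v=5: → [27,36); WM=27
i=6 t=0 v=7: DROP (t<27-4); WM=27
i=7 t=28 v=7: → [27,36); WM=27
i=8 t=25 v=7: → [25,36); WM=27
i=9 t=16 v=2: DROP (t<27-4); WM=27
i=10 t=31 v=2: → [25,37); WM=28

[15,25)=3 [25,37)=4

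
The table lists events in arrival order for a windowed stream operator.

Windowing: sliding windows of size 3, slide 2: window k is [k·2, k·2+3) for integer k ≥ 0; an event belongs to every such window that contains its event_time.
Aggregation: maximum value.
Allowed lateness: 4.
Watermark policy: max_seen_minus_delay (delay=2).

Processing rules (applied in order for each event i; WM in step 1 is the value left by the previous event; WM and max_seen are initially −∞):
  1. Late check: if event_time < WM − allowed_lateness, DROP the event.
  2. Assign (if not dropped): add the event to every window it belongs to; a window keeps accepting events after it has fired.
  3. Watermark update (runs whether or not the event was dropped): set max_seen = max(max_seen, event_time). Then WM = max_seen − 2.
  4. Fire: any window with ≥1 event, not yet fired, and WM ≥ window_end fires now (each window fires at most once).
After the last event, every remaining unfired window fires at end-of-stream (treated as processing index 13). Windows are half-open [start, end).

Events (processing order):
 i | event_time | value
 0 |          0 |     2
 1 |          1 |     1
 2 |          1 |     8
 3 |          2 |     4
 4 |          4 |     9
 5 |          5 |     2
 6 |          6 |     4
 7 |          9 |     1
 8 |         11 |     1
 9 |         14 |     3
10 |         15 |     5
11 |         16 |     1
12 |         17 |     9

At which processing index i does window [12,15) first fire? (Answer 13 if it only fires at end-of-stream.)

12

i=0 t=0 v=2: → [0,3); WM=-2
i=1 t=1 v=1: → [0,3); WM=-1
i=2 t=1 v=8: → [0,3); WM=-1
i=3 t=2 v=4: → [2,5),[0,3); WM=0
i=4 t=4 v=9: → [4,7),[2,5); WM=2
i=5 t=5 v=2: → [4,7); WM=3; [0,3) fires=8
i=6 t=6 v=4: → [6,9),[4,7); WM=4
i=7 t=9 v=1: → [8,11); WM=7; [2,5) fires=9 [4,7) fires=9
i=8 t=11 v=1: → [10,13); WM=9; [6,9) fires=4
i=9 t=14 v=3: → [14,17),[12,15); WM=12; [8,11) fires=1
i=10 t=15 v=5: → [14,17); WM=13; [10,13) fires=1
i=11 t=16 v=1: → [16,19),[14,17); WM=14
i=12 t=17 v=9: → [16,19); WM=15; [12,15) fires=3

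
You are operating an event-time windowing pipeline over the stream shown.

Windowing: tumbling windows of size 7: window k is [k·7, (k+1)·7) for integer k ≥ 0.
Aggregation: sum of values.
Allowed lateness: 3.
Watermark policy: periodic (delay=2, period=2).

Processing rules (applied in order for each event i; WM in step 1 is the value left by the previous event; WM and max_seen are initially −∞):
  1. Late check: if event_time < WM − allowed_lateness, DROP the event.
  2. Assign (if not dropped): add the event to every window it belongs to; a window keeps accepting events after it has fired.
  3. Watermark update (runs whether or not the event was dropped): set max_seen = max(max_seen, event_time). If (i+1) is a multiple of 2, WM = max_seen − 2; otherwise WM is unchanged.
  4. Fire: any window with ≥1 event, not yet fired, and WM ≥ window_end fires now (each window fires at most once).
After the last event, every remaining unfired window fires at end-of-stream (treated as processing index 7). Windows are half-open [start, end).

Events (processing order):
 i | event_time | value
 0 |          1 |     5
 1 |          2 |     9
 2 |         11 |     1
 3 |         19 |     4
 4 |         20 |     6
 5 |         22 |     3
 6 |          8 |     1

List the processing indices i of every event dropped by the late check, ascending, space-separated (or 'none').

i=0 t=1 v=5: → [0,7); WM=−∞
i=1 t=2 v=9: → [0,7); WM=0
i=2 t=11 v=1: → [7,14); WM=0
i=3 t=19 v=4: → [14,21); WM=17; [0,7) fires=14 [7,14) fires=1
i=4 t=20 v=6: → [14,21); WM=17
i=5 t=22 v=3: → [21,28); WM=20
i=6 t=8 v=1: DROP (t<20-3); WM=20

6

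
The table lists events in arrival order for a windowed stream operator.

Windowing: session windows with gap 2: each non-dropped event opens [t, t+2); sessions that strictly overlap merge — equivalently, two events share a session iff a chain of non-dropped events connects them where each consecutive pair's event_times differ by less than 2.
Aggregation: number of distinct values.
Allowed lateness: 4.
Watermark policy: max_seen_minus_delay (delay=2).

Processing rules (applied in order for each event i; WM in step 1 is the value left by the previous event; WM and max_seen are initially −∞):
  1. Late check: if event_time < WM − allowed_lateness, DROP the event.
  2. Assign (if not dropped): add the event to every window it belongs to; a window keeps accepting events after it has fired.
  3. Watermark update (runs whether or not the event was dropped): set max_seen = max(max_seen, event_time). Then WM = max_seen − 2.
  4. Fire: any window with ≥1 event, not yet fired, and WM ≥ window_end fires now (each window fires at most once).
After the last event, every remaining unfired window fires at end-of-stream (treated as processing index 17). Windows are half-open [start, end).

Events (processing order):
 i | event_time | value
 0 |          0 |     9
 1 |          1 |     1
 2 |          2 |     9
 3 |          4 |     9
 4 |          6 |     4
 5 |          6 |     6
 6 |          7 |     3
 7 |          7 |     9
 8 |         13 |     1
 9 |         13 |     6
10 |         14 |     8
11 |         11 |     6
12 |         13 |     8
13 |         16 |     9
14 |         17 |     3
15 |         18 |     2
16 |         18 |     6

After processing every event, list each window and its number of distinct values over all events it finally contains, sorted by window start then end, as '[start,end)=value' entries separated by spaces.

[0,4)=2 [4,6)=1 [6,9)=4 [11,13)=1 [13,16)=3 [16,20)=4

i=0 t=0 v=9: → [0,2); WM=-2
i=1 t=1 v=1: → [0,3); WM=-1
i=2 t=2 v=9: → [0,4); WM=0
i=3 t=4 v=9: → [4,6); WM=2
i=4 t=6 v=4: → [6,8); WM=4
i=5 t=6 v=6: → [6,8); WM=4
i=6 t=7 v=3: → [6,9); WM=5
i=7 t=7 v=9: → [6,9); WM=5
i=8 t=13 v=1: → [13,15); WM=11
i=9 t=13 v=6: → [13,15); WM=11
i=10 t=14 v=8: → [13,16); WM=12
i=11 t=11 v=6: → [11,13); WM=12
i=12 t=13 v=8: → [13,16); WM=12
i=13 t=16 v=9: → [16,18); WM=14
i=14 t=17 v=3: → [16,19); WM=15
i=15 t=18 v=2: → [16,20); WM=16
i=16 t=18 v=6: → [16,20); WM=16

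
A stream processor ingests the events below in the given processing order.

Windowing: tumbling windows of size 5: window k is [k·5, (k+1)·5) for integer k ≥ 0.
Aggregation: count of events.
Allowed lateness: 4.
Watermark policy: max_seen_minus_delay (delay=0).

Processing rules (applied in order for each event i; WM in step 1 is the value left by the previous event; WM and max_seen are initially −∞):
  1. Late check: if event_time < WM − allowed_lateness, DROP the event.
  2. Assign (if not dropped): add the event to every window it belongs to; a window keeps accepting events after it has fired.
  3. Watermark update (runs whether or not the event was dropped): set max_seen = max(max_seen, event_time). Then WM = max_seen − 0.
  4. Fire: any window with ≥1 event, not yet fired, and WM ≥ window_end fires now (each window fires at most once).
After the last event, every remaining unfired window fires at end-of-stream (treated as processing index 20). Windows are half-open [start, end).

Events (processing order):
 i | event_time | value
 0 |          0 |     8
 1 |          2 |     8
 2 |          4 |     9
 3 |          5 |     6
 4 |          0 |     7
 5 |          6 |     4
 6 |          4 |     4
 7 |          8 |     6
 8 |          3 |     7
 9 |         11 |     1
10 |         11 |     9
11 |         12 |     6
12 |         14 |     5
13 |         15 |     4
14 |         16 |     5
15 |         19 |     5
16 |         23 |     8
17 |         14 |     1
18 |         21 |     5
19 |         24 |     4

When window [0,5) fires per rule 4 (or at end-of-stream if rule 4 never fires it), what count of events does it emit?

3

i=0 t=0 v=8: → [0,5); WM=0
i=1 t=2 v=8: → [0,5); WM=2
i=2 t=4 v=9: → [0,5); WM=4
i=3 t=5 v=6: → [5,10); WM=5; [0,5) fires=3
i=4 t=0 v=7: DROP (t<5-4); WM=5
i=5 t=6 v=4: → [5,10); WM=6
i=6 t=4 v=4: → [0,5); WM=6
i=7 t=8 v=6: → [5,10); WM=8
i=8 t=3 v=7: DROP (t<8-4); WM=8
i=9 t=11 v=1: → [10,15); WM=11; [5,10) fires=3
i=10 t=11 v=9: → [10,15); WM=11
i=11 t=12 v=6: → [10,15); WM=12
i=12 t=14 v=5: → [10,15); WM=14
i=13 t=15 v=4: → [15,20); WM=15; [10,15) fires=4
i=14 t=16 v=5: → [15,20); WM=16
i=15 t=19 v=5: → [15,20); WM=19
i=16 t=23 v=8: → [20,25); WM=23; [15,20) fires=3
i=17 t=14 v=1: DROP (t<23-4); WM=23
i=18 t=21 v=5: → [20,25); WM=23
i=19 t=24 v=4: → [20,25); WM=24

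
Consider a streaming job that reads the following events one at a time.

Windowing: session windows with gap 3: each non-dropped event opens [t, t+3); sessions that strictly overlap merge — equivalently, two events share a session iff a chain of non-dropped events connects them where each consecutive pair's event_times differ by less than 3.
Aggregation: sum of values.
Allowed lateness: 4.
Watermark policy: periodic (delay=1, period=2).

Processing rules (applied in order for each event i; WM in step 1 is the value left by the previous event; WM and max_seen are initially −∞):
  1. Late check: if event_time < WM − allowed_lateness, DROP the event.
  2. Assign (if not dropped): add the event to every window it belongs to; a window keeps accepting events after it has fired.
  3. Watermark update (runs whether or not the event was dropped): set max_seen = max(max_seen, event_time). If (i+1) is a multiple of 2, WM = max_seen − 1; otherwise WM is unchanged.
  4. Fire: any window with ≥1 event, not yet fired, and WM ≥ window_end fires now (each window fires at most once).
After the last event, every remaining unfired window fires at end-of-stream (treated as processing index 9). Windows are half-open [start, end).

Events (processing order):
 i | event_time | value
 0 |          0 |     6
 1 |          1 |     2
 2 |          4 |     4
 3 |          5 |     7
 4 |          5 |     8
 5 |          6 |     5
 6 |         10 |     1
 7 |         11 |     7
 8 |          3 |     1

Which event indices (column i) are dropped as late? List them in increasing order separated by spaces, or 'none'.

i=0 t=0 v=6: → [0,3); WM=−∞
i=1 t=1 v=2: → [0,4); WM=0
i=2 t=4 v=4: → [4,7); WM=0
i=3 t=5 v=7: → [4,8); WM=4
i=4 t=5 v=8: → [4,8); WM=4
i=5 t=6 v=5: → [4,9); WM=5
i=6 t=10 v=1: → [10,13); WM=5
i=7 t=11 v=7: → [10,14); WM=10
i=8 t=3 v=1: DROP (t<10-4); WM=10

8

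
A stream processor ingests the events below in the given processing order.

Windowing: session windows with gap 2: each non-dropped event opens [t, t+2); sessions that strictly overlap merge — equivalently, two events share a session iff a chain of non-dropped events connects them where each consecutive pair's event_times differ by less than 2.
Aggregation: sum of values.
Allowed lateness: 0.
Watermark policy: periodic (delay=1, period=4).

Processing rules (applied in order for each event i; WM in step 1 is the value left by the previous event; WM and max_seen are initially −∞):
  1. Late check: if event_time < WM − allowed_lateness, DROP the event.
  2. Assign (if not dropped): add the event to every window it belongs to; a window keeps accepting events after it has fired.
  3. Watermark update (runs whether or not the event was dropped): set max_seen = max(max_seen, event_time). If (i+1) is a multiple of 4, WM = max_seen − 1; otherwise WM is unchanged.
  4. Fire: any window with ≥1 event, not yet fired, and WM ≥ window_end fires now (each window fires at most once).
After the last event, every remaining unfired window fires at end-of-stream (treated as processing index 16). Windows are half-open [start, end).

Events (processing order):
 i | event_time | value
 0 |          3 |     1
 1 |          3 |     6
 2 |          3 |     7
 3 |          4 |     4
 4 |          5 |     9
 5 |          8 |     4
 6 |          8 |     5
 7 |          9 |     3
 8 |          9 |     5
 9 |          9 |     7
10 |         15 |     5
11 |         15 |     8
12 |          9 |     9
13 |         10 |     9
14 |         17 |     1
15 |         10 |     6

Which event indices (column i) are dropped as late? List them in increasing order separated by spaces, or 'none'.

i=0 t=3 v=1: → [3,5); WM=−∞
i=1 t=3 v=6: → [3,5); WM=−∞
i=2 t=3 v=7: → [3,5); WM=−∞
i=3 t=4 v=4: → [3,6); WM=3
i=4 t=5 v=9: → [3,7); WM=3
i=5 t=8 v=4: → [8,10); WM=3
i=6 t=8 v=5: → [8,10); WM=3
i=7 t=9 v=3: → [8,11); WM=8
i=8 t=9 v=5: → [8,11); WM=8
i=9 t=9 v=7: → [8,11); WM=8
i=10 t=15 v=5: → [15,17); WM=8
i=11 t=15 v=8: → [15,17); WM=14
i=12 t=9 v=9: DROP (t<14-0); WM=14
i=13 t=10 v=9: DROP (t<14-0); WM=14
i=14 t=17 v=1: → [17,19); WM=14
i=15 t=10 v=6: DROP (t<14-0); WM=16

12 13 15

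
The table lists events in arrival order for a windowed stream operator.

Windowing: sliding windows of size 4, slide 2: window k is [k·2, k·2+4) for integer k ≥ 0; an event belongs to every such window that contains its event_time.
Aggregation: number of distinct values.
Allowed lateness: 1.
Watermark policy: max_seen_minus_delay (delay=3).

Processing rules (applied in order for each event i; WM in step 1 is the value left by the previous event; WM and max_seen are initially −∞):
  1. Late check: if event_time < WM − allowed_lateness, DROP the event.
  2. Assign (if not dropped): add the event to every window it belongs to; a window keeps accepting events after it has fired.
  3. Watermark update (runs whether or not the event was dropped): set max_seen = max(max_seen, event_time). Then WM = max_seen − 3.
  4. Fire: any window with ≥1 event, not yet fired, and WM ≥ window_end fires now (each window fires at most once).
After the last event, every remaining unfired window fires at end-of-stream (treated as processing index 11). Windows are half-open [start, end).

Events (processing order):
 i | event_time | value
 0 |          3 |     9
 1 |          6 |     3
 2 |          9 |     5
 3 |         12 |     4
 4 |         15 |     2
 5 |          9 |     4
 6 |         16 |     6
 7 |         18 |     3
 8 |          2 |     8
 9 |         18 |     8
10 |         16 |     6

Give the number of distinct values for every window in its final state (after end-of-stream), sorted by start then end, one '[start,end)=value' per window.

[0,4)=1 [2,6)=1 [4,8)=1 [6,10)=2 [8,12)=1 [10,14)=1 [12,16)=2 [14,18)=2 [16,20)=3 [18,22)=2

i=0 t=3 v=9: → [2,6),[0,4); WM=0
i=1 t=6 v=3: → [6,10),[4,8); WM=3
i=2 t=9 v=5: → [8,12),[6,10); WM=6; [0,4) fires=1 [2,6) fires=1
i=3 t=12 v=4: → [12,16),[10,14); WM=9; [4,8) fires=1
i=4 t=15 v=2: → [14,18),[12,16); WM=12; [6,10) fires=2 [8,12) fires=1
i=5 t=9 v=4: DROP (t<12-1); WM=12
i=6 t=16 v=6: → [16,20),[14,18); WM=13
i=7 t=18 v=3: → [18,22),[16,20); WM=15; [10,14) fires=1
i=8 t=2 v=8: DROP (t<15-1); WM=15
i=9 t=18 v=8: → [18,22),[16,20); WM=15
i=10 t=16 v=6: → [16,20),[14,18); WM=15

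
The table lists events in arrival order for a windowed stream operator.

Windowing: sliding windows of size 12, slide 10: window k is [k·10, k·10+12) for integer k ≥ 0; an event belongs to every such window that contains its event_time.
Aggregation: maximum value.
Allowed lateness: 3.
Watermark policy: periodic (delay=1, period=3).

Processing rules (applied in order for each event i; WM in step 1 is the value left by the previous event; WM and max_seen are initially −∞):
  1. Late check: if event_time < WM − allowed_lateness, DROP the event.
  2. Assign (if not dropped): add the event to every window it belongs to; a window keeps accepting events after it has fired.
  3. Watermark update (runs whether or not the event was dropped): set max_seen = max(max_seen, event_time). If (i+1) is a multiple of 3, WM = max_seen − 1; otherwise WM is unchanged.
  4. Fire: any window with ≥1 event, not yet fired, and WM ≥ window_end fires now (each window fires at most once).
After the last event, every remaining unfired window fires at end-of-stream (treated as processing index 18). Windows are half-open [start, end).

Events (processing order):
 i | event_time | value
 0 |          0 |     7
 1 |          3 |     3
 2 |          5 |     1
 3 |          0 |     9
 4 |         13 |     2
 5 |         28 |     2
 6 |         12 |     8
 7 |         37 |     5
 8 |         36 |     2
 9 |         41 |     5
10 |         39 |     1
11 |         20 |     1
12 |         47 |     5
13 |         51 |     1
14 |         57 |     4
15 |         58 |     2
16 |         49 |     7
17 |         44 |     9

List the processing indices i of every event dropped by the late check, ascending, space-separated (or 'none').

i=0 t=0 v=7: → [0,12); WM=−∞
i=1 t=3 v=3: → [0,12); WM=−∞
i=2 t=5 v=1: → [0,12); WM=4
i=3 t=0 v=9: DROP (t<4-3); WM=4
i=4 t=13 v=2: → [10,22); WM=4
i=5 t=28 v=2: → [20,32); WM=27; [0,12) fires=7 [10,22) fires=2
i=6 t=12 v=8: DROP (t<27-3); WM=27
i=7 t=37 v=5: → [30,42); WM=27
i=8 t=36 v=2: → [30,42); WM=36; [20,32) fires=2
i=9 t=41 v=5: → [40,52),[30,42); WM=36
i=10 t=39 v=1: → [30,42); WM=36
i=11 t=20 v=1: DROP (t<36-3); WM=40
i=12 t=47 v=5: → [40,52); WM=40
i=13 t=51 v=1: → [50,62),[40,52); WM=40
i=14 t=57 v=4: → [50,62); WM=56; [30,42) fires=5 [40,52) fires=5
i=15 t=58 v=2: → [50,62); WM=56
i=16 t=49 v=7: DROP (t<56-3); WM=56
i=17 t=44 v=9: DROP (t<56-3); WM=57

3 6 11 16 17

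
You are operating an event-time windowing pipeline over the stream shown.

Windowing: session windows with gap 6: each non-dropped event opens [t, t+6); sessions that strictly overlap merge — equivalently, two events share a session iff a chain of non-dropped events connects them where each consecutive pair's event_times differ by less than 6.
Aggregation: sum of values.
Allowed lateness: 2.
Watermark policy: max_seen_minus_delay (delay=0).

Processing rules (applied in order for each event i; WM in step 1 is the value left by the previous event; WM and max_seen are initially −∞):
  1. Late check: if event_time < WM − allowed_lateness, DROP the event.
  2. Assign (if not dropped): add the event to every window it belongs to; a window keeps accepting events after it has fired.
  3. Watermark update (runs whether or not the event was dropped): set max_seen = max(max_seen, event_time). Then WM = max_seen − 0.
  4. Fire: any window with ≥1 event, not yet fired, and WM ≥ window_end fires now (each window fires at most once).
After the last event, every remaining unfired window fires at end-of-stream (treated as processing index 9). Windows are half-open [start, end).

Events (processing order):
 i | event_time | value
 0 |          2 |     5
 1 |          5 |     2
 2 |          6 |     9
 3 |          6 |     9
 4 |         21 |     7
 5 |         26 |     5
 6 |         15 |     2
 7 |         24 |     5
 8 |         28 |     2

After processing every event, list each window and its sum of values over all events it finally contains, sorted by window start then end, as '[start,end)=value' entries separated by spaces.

[2,12)=25 [21,34)=19

i=0 t=2 v=5: → [2,8); WM=2
i=1 t=5 v=2: → [2,11); WM=5
i=2 t=6 v=9: → [2,12); WM=6
i=3 t=6 v=9: → [2,12); WM=6
i=4 t=21 v=7: → [21,27); WM=21
i=5 t=26 v=5: → [21,32); WM=26
i=6 t=15 v=2: DROP (t<26-2); WM=26
i=7 t=24 v=5: → [21,32); WM=26
i=8 t=28 v=2: → [21,34); WM=28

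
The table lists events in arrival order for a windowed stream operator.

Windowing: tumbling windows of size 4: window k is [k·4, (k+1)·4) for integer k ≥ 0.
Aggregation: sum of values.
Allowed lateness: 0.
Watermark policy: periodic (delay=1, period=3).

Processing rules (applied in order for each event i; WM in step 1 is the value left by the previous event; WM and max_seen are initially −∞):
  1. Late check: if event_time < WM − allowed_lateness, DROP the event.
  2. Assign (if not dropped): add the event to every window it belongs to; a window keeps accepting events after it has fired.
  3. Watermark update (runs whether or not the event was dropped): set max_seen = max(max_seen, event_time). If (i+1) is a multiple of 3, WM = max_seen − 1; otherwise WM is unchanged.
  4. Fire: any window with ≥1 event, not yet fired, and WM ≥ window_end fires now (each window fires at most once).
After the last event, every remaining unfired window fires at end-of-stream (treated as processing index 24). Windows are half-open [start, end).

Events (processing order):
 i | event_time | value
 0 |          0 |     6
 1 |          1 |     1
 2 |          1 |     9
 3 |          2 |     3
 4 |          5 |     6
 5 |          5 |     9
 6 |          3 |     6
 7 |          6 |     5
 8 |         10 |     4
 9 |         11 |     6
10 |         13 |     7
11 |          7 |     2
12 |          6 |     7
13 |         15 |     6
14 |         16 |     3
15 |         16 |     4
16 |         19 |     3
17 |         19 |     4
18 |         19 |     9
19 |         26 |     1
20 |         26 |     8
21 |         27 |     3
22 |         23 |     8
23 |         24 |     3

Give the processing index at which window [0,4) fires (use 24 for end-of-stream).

i=0 t=0 v=6: → [0,4); WM=−∞
i=1 t=1 v=1: → [0,4); WM=−∞
i=2 t=1 v=9: → [0,4); WM=0
i=3 t=2 v=3: → [0,4); WM=0
i=4 t=5 v=6: → [4,8); WM=0
i=5 t=5 v=9: → [4,8); WM=4; [0,4) fires=19
i=6 t=3 v=6: DROP (t<4-0); WM=4
i=7 t=6 v=5: → [4,8); WM=4
i=8 t=10 v=4: → [8,12); WM=9; [4,8) fires=20
i=9 t=11 v=6: → [8,12); WM=9
i=10 t=13 v=7: → [12,16); WM=9
i=11 t=7 v=2: DROP (t<9-0); WM=12; [8,12) fires=10
i=12 t=6 v=7: DROP (t<12-0); WM=12
i=13 t=15 v=6: → [12,16); WM=12
i=14 t=16 v=3: → [16,20); WM=15
i=15 t=16 v=4: → [16,20); WM=15
i=16 t=19 v=3: → [16,20); WM=15
i=17 t=19 v=4: → [16,20); WM=18; [12,16) fires=13
i=18 t=19 v=9: → [16,20); WM=18
i=19 t=26 v=1: → [24,28); WM=18
i=20 t=26 v=8: → [24,28); WM=25; [16,20) fires=23
i=21 t=27 v=3: → [24,28); WM=25
i=22 t=23 v=8: DROP (t<25-0); WM=25
i=23 t=24 v=3: DROP (t<25-0); WM=26

5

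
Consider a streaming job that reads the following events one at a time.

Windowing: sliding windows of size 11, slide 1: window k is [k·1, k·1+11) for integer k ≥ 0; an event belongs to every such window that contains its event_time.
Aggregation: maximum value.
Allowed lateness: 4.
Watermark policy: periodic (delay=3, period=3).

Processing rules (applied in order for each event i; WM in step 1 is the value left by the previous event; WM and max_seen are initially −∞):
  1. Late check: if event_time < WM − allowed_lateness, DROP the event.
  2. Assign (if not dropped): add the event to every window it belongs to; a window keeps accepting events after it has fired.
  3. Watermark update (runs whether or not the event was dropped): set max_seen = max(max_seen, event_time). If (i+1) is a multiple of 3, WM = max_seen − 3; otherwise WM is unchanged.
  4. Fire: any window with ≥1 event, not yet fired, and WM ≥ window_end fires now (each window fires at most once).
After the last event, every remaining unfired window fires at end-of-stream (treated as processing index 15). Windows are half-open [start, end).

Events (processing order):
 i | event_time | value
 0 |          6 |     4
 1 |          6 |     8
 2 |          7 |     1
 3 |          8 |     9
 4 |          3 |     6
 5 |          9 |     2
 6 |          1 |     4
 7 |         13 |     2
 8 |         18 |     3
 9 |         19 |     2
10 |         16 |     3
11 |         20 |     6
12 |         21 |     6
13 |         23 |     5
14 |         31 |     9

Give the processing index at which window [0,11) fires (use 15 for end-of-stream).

i=0 t=6 v=4: → [6,17),[5,16),[4,15),[3,14),[2,13),[1,12),[0,11); WM=−∞
i=1 t=6 v=8: → [6,17),[5,16),[4,15),[3,14),[2,13),[1,12),[0,11); WM=−∞
i=2 t=7 v=1: → [7,18),[6,17),[5,16),[4,15),[3,14),[2,13),[1,12),[0,11); WM=4
i=3 t=8 v=9: → [8,19),[7,18),[6,17),[5,16),[4,15),[3,14),[2,13),[1,12),[0,11); WM=4
i=4 t=3 v=6: → [3,14),[2,13),[1,12),[0,11); WM=4
i=5 t=9 v=2: → [9,20),[8,19),[7,18),[6,17),[5,16),[4,15),[3,14),[2,13),[1,12),[0,11); WM=6
i=6 t=1 v=4: DROP (t<6-4); WM=6
i=7 t=13 v=2: → [13,24),[12,23),[11,22),[10,21),[9,20),[8,19),[7,18),[6,17),[5,16),[4,15),[3,14); WM=6
i=8 t=18 v=3: → [18,29),[17,28),[16,27),[15,26),[14,25),[13,24),[12,23),[11,22),[10,21),[9,20),[8,19); WM=15; [0,11) fires=9 [1,12) fires=9 [2,13) fires=9 [3,14) fires=9 [4,15) fires=9
i=9 t=19 v=2: → [19,30),[18,29),[17,28),[16,27),[15,26),[14,25),[13,24),[12,23),[11,22),[10,21),[9,20); WM=15
i=10 t=16 v=3: → [16,27),[15,26),[14,25),[13,24),[12,23),[11,22),[10,21),[9,20),[8,19),[7,18),[6,17); WM=15
i=11 t=20 v=6: → [20,31),[19,30),[18,29),[17,28),[16,27),[15,26),[14,25),[13,24),[12,23),[11,22),[10,21); WM=17; [5,16) fires=9 [6,17) fires=9
i=12 t=21 v=6: → [21,32),[20,31),[19,30),[18,29),[17,28),[16,27),[15,26),[14,25),[13,24),[12,23),[11,22); WM=17
i=13 t=23 v=5: → [23,34),[22,33),[21,32),[20,31),[19,30),[18,29),[17,28),[16,27),[15,26),[14,25),[13,24); WM=17
i=14 t=31 v=9: → [31,42),[30,41),[29,40),[28,39),[27,38),[26,37),[25,36),[24,35),[23,34),[22,33),[21,32); WM=28; [7,18) fires=9 [8,19) fires=9 [9,20) fires=3 [10,21) fires=6 [11,22) fires=6 [12,23) fires=6 [13,24) fires=6 [14,25) fires=6 [15,26) fires=6 [16,27) fires=6 [17,28) fires=6

8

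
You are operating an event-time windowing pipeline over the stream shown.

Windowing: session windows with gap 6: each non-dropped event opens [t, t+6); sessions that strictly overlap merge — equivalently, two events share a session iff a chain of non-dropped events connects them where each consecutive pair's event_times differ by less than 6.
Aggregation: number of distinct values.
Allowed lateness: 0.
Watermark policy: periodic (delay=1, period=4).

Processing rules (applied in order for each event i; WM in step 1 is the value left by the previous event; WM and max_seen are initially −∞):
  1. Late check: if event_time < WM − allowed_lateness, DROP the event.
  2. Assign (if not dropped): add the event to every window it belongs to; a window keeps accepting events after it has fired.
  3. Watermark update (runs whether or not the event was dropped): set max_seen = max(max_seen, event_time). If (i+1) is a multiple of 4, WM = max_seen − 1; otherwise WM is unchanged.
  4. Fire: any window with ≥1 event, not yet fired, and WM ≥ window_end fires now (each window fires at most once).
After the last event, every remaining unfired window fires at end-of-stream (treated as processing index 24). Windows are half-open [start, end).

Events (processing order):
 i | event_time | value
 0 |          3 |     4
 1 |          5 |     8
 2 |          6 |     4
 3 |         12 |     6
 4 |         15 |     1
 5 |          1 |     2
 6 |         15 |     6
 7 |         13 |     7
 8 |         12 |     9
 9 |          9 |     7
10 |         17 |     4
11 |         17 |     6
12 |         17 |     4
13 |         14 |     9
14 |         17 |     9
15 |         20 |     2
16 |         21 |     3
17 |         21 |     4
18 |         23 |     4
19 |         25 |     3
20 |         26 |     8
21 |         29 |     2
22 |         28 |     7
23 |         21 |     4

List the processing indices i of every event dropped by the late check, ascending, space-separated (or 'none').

5 8 9 13 23

i=0 t=3 v=4: → [3,9); WM=−∞
i=1 t=5 v=8: → [3,11); WM=−∞
i=2 t=6 v=4: → [3,12); WM=−∞
i=3 t=12 v=6: → [12,18); WM=11
i=4 t=15 v=1: → [12,21); WM=11
i=5 t=1 v=2: DROP (t<11-0); WM=11
i=6 t=15 v=6: → [12,21); WM=11
i=7 t=13 v=7: → [12,21); WM=14
i=8 t=12 v=9: DROP (t<14-0); WM=14
i=9 t=9 v=7: DROP (t<14-0); WM=14
i=10 t=17 v=4: → [12,23); WM=14
i=11 t=17 v=6: → [12,23); WM=16
i=12 t=17 v=4: → [12,23); WM=16
i=13 t=14 v=9: DROP (t<16-0); WM=16
i=14 t=17 v=9: → [12,23); WM=16
i=15 t=20 v=2: → [12,26); WM=19
i=16 t=21 v=3: → [12,27); WM=19
i=17 t=21 v=4: → [12,27); WM=19
i=18 t=23 v=4: → [12,29); WM=19
i=19 t=25 v=3: → [12,31); WM=24
i=20 t=26 v=8: → [12,32); WM=24
i=21 t=29 v=2: → [12,35); WM=24
i=22 t=28 v=7: → [12,35); WM=24
i=23 t=21 v=4: DROP (t<24-0); WM=28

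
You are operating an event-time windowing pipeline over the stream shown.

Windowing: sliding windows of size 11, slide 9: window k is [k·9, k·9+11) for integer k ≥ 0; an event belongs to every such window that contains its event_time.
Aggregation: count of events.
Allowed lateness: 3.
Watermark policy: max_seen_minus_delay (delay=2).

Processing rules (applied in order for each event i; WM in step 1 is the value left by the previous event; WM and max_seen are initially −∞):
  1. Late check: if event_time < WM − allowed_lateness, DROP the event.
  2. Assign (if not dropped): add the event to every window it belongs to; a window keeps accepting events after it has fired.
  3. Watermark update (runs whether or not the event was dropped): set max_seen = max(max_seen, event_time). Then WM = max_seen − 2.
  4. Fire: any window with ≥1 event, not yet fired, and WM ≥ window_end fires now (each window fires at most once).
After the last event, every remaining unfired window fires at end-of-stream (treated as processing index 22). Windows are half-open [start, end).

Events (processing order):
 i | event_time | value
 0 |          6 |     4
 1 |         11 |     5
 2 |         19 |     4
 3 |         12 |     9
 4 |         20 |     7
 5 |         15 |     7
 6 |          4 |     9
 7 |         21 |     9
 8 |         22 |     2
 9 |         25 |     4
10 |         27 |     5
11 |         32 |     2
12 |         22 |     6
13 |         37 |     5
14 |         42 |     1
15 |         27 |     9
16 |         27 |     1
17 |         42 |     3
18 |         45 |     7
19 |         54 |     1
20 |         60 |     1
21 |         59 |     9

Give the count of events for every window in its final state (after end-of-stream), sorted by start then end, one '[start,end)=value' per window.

i=0 t=6 v=4: → [0,11); WM=4
i=1 t=11 v=5: → [9,20); WM=9
i=2 t=19 v=4: → [18,29),[9,20); WM=17; [0,11) fires=1
i=3 t=12 v=9: DROP (t<17-3); WM=17
i=4 t=20 v=7: → [18,29); WM=18
i=5 t=15 v=7: → [9,20); WM=18
i=6 t=4 v=9: DROP (t<18-3); WM=18
i=7 t=21 v=9: → [18,29); WM=19
i=8 t=22 v=2: → [18,29); WM=20; [9,20) fires=3
i=9 t=25 v=4: → [18,29); WM=23
i=10 t=27 v=5: → [27,38),[18,29); WM=25
i=11 t=32 v=2: → [27,38); WM=30; [18,29) fires=6
i=12 t=22 v=6: DROP (t<30-3); WM=30
i=13 t=37 v=5: → [36,47),[27,38); WM=35
i=14 t=42 v=1: → [36,47); WM=40; [27,38) fires=3
i=15 t=27 v=9: DROP (t<40-3); WM=40
i=16 t=27 v=1: DROP (t<40-3); WM=40
i=17 t=42 v=3: → [36,47); WM=40
i=18 t=45 v=7: → [45,56),[36,47); WM=43
i=19 t=54 v=1: → [54,65),[45,56); WM=52; [36,47) fires=4
i=20 t=60 v=1: → [54,65); WM=58; [45,56) fires=2
i=21 t=59 v=9: → [54,65); WM=58

[0,11)=1 [9,20)=3 [18,29)=6 [27,38)=3 [36,47)=4 [45,56)=2 [54,65)=3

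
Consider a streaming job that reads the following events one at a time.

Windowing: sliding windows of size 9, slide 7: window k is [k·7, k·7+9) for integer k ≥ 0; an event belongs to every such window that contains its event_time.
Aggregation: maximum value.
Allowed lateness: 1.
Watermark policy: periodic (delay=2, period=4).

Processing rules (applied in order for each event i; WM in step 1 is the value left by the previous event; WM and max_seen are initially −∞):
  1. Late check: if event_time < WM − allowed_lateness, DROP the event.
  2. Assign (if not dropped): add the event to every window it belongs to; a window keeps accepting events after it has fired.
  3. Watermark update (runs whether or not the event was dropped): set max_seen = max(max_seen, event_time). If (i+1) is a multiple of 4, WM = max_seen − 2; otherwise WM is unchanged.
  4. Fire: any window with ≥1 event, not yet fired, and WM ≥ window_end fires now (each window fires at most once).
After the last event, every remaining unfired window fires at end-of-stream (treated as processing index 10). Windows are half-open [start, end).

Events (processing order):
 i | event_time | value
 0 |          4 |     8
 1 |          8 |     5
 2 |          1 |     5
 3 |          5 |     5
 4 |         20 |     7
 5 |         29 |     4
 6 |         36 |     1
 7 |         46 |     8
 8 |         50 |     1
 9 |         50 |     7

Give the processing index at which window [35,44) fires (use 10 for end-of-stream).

7

i=0 t=4 v=8: → [0,9); WM=−∞
i=1 t=8 v=5: → [7,16),[0,9); WM=−∞
i=2 t=1 v=5: → [0,9); WM=−∞
i=3 t=5 v=5: → [0,9); WM=6
i=4 t=20 v=7: → [14,23); WM=6
i=5 t=29 v=4: → [28,37),[21,30); WM=6
i=6 t=36 v=1: → [35,44),[28,37); WM=6
i=7 t=46 v=8: → [42,51); WM=44; [0,9) fires=8 [7,16) fires=5 [14,23) fires=7 [21,30) fires=4 [28,37) fires=4 [35,44) fires=1
i=8 t=50 v=1: → [49,58),[42,51); WM=44
i=9 t=50 v=7: → [49,58),[42,51); WM=44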